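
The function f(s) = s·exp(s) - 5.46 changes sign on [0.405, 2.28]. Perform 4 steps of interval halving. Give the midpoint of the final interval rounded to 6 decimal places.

f(0.405000) = -4.852782, f(2.280000) = 16.830831 (opposite signs)
step 1: m = 1.342500, f(m) = -0.320100 < 0 → root in [1.342500, 2.280000]
step 2: m = 1.811250, f(m) = 5.621391 > 0 → root in [1.342500, 1.811250]
step 3: m = 1.576875, f(m) = 2.171772 > 0 → root in [1.342500, 1.576875]
step 4: m = 1.459687, f(m) = 0.823391 > 0 → root in [1.342500, 1.459687]
Midpoint of [1.342500, 1.459687] = 1.401094

1.401094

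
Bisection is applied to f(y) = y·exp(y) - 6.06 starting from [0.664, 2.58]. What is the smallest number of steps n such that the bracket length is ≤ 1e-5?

18

Initial width b − a = 2.58 − 0.664 = 1.916000.
After n steps the width is (b−a)/2^n; need (b−a)/2^n ≤ 1e-5.
So n ≥ log₂(1.916000/1e-5) = log₂(191600.0000) ≈ 17.5477.
Hence n = 18.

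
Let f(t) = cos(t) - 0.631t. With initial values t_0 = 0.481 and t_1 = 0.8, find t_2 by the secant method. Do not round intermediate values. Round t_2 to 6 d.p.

0.956522

f(t_0) = 0.583022, f(t_1) = 0.191907
t_2 = 0.800000 - (0.191907)·(0.800000 - 0.481000)/(0.191907 - (0.583022)) = 0.956522; f(t_2) = -0.027200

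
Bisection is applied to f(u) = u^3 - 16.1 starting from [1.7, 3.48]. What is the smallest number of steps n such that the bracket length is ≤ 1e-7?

Initial width b − a = 3.48 − 1.7 = 1.780000.
After n steps the width is (b−a)/2^n; need (b−a)/2^n ≤ 1e-7.
So n ≥ log₂(1.780000/1e-7) = log₂(17800000.0000) ≈ 24.0854.
Hence n = 25.

25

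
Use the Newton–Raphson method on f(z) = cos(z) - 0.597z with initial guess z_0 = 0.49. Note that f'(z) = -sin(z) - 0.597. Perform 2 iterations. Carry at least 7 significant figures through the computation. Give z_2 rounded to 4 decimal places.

z_0 = 0.490000: f = 0.589803, f' = -1.067626 → z_1 = 0.490000 - (0.589803)/(-1.067626) = 1.042443
z_1 = 1.042443: f = -0.118227, f' = -1.460639 → z_2 = 1.042443 - (-0.118227)/(-1.460639) = 0.961501

0.9615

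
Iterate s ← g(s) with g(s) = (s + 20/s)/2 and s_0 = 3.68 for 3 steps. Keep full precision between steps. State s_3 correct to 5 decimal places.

s_1 = g(3.680000) = 4.557391
s_2 = g(4.557391) = 4.472933
s_3 = g(4.472933) = 4.472136

4.47214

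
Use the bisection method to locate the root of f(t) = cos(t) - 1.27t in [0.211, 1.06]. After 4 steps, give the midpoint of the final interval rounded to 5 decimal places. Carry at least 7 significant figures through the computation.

0.60897

f(0.211000) = 0.709852, f(1.060000) = -0.857328 (opposite signs)
step 1: m = 0.635500, f(m) = -0.002310 < 0 → root in [0.211000, 0.635500]
step 2: m = 0.423250, f(m) = 0.374231 > 0 → root in [0.423250, 0.635500]
step 3: m = 0.529375, f(m) = 0.190817 > 0 → root in [0.529375, 0.635500]
step 4: m = 0.582438, f(m) = 0.095429 > 0 → root in [0.582438, 0.635500]
Midpoint of [0.582438, 0.635500] = 0.608969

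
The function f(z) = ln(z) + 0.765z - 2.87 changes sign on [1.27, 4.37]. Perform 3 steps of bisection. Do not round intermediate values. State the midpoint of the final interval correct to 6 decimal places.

2.626250

f(1.270000) = -1.659433, f(4.370000) = 1.947813 (opposite signs)
step 1: m = 2.820000, f(m) = 0.324037 > 0 → root in [1.270000, 2.820000]
step 2: m = 2.045000, f(m) = -0.590177 < 0 → root in [2.045000, 2.820000]
step 3: m = 2.432500, f(m) = -0.120218 < 0 → root in [2.432500, 2.820000]
Midpoint of [2.432500, 2.820000] = 2.626250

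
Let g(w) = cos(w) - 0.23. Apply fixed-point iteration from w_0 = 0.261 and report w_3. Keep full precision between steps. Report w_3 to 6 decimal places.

0.642221

w_1 = g(0.261000) = 0.736132
w_2 = g(0.736132) = 0.511071
w_3 = g(0.511071) = 0.642221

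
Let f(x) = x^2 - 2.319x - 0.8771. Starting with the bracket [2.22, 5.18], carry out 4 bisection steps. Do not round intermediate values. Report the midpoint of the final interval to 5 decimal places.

2.68250

f(2.220000) = -1.096880, f(5.180000) = 13.942880 (opposite signs)
step 1: m = 3.700000, f(m) = 4.232600 > 0 → root in [2.220000, 3.700000]
step 2: m = 2.960000, f(m) = 1.020260 > 0 → root in [2.220000, 2.960000]
step 3: m = 2.590000, f(m) = -0.175210 < 0 → root in [2.590000, 2.960000]
step 4: m = 2.775000, f(m) = 0.388300 > 0 → root in [2.590000, 2.775000]
Midpoint of [2.590000, 2.775000] = 2.682500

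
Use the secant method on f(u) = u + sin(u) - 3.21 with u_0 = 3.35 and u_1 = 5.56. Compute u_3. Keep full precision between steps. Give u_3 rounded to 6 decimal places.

3.512174

f(u_0) = -0.066902, f(u_1) = 1.688224
u_2 = 5.560000 - (1.688224)·(5.560000 - 3.350000)/(1.688224 - (-0.066902)) = 3.434241; f(u_2) = -0.064248
u_3 = 3.434241 - (-0.064248)·(3.434241 - 5.560000)/(-0.064248 - (1.688224)) = 3.512174; f(u_3) = -0.059983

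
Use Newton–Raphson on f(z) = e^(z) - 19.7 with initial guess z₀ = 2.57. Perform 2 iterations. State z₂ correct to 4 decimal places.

f'(z) = e^(z)
z_0 = 2.570000: f = -6.634176, f' = 13.065824 → z_1 = 2.570000 - (-6.634176)/(13.065824) = 3.077750
z_1 = 3.077750: f = 2.009506, f' = 21.709506 → z_2 = 3.077750 - (2.009506)/(21.709506) = 2.985187

2.9852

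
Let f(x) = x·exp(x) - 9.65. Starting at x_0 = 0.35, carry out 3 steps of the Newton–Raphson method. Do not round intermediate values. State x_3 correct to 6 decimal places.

Newton update: x ← x − f(x)/f'(x).
f'(x) = (x + 1)·exp(x)
x_0 = 0.350000: f = -9.153326, f' = 1.915741 → x_1 = 0.350000 - (-9.153326)/(1.915741) = 5.127956
x_1 = 5.127956: f = 855.292185, f' = 1033.614118 → x_2 = 5.127956 - (855.292185)/(1033.614118) = 4.300478
x_2 = 4.300478: f = 307.446009, f' = 390.831065 → x_3 = 4.300478 - (307.446009)/(390.831065) = 3.513832

3.513832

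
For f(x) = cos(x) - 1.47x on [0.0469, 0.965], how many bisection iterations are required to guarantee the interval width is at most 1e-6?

20

Initial width b − a = 0.965 − 0.0469 = 0.918100.
After n steps the width is (b−a)/2^n; need (b−a)/2^n ≤ 1e-6.
So n ≥ log₂(0.918100/1e-6) = log₂(918100.0000) ≈ 19.8083.
Hence n = 20.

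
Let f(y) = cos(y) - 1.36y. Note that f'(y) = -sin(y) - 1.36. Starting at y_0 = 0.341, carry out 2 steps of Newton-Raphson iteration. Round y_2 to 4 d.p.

y_0 = 0.341000: f = 0.478661, f' = -1.694430 → y_1 = 0.341000 - (0.478661)/(-1.694430) = 0.623491
y_1 = 0.623491: f = -0.036102, f' = -1.943873 → y_2 = 0.623491 - (-0.036102)/(-1.943873) = 0.604918

0.6049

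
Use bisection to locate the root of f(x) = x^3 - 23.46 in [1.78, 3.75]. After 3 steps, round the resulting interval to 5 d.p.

f(1.780000) = -17.820248, f(3.750000) = 29.274375 (opposite signs)
step 1: m = 2.765000, f(m) = -2.320953 < 0 → root in [2.765000, 3.750000]
step 2: m = 3.257500, f(m) = 11.106330 > 0 → root in [2.765000, 3.257500]
step 3: m = 3.011250, f(m) = 3.844890 > 0 → root in [2.765000, 3.011250]

[2.76500, 3.01125]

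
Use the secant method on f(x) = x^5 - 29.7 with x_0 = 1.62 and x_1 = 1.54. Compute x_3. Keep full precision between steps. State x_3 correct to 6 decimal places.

f(x_0) = -18.542290, f(x_1) = -21.038291
x_2 = 1.540000 - (-21.038291)·(1.540000 - 1.620000)/(-21.038291 - (-18.542290)) = 2.214304; f(x_2) = 23.533645
x_3 = 2.214304 - (23.533645)·(2.214304 - 1.540000)/(23.533645 - (-21.038291)) = 1.858277; f(x_3) = -7.540918

1.858277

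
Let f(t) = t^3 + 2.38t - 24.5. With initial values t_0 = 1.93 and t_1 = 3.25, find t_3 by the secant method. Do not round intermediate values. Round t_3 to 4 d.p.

f(t_0) = -12.717543, f(t_1) = 17.563125
t_2 = 3.250000 - (17.563125)·(3.250000 - 1.930000)/(17.563125 - (-12.717543)) = 2.484385; f(t_2) = -3.253114
t_3 = 2.484385 - (-3.253114)·(2.484385 - 3.250000)/(-3.253114 - (17.563125)) = 2.604034; f(t_3) = -0.644467

2.6040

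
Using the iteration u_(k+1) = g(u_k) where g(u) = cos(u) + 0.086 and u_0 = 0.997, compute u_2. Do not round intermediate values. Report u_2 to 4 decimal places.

u_1 = g(0.997000) = 0.628824
u_2 = g(0.628824) = 0.894720

0.8947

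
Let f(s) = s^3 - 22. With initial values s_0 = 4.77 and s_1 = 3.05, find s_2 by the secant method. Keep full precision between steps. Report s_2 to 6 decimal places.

f(s_0) = 86.531333, f(s_1) = 6.372625
s_2 = 3.050000 - (6.372625)·(3.050000 - 4.770000)/(6.372625 - (86.531333)) = 2.913260; f(s_2) = 2.725078

2.913260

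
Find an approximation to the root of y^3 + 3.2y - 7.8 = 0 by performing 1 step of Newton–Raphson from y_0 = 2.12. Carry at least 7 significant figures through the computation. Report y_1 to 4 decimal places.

f'(y) = 3y^2 + 3.2
y_0 = 2.120000: f = 8.512128, f' = 16.683200 → y_1 = 2.120000 - (8.512128)/(16.683200) = 1.609778

1.6098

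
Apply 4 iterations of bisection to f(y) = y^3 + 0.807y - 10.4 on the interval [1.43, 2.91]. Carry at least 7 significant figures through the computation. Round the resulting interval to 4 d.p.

f(1.430000) = -6.321783, f(2.910000) = 16.590541 (opposite signs)
step 1: m = 2.170000, f(m) = 1.569503 > 0 → root in [1.430000, 2.170000]
step 2: m = 1.800000, f(m) = -3.115400 < 0 → root in [1.800000, 2.170000]
step 3: m = 1.985000, f(m) = -0.976758 < 0 → root in [1.985000, 2.170000]
step 4: m = 2.077500, f(m) = 0.243045 > 0 → root in [1.985000, 2.077500]

[1.9850, 2.0775]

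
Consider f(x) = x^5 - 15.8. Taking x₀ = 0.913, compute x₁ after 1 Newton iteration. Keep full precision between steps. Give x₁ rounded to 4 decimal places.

Newton update: x ← x − f(x)/f'(x).
f'(x) = 5x⁴
x_0 = 0.913000: f = -15.165614, f' = 3.474186 → x_1 = 0.913000 - (-15.165614)/(3.474186) = 5.278227

5.2782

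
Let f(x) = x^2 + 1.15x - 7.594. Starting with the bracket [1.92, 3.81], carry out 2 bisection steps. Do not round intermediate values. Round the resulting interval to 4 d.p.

f(1.920000) = -1.699600, f(3.810000) = 11.303600 (opposite signs)
step 1: m = 2.865000, f(m) = 3.908975 > 0 → root in [1.920000, 2.865000]
step 2: m = 2.392500, f(m) = 0.881431 > 0 → root in [1.920000, 2.392500]

[1.9200, 2.3925]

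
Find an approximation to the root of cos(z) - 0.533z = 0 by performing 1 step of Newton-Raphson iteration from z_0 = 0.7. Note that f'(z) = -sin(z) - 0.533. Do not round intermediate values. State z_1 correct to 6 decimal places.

z_0 = 0.700000: f = 0.391742, f' = -1.177218 → z_1 = 0.700000 - (0.391742)/(-1.177218) = 1.032770

1.032770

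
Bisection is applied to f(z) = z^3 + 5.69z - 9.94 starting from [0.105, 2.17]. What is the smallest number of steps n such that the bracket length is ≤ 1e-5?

Initial width b − a = 2.17 − 0.105 = 2.065000.
After n steps the width is (b−a)/2^n; need (b−a)/2^n ≤ 1e-5.
So n ≥ log₂(2.065000/1e-5) = log₂(206500.0000) ≈ 17.6558.
Hence n = 18.

18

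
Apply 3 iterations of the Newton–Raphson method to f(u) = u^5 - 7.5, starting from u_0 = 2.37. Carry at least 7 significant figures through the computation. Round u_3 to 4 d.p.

1.5255

f'(u) = 5u^4
u_0 = 2.370000: f = 67.272470, f' = 157.747828 → u_1 = 2.370000 - (67.272470)/(157.747828) = 1.943544
u_1 = 1.943544: f = 20.231423, f' = 71.342401 → u_2 = 1.943544 - (20.231423)/(71.342401) = 1.659962
u_2 = 1.659962: f = 5.103495, f' = 37.963200 → u_3 = 1.659962 - (5.103495)/(37.963200) = 1.525530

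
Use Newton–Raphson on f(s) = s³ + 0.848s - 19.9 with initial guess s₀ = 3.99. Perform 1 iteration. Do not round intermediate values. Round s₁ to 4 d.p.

3.0230

f'(s) = 3s² + 0.848
s_0 = 3.990000: f = 47.004719, f' = 48.608300 → s_1 = 3.990000 - (47.004719)/(48.608300) = 3.022990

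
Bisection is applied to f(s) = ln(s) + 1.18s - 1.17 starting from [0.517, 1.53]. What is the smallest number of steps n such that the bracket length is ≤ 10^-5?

Initial width b − a = 1.53 − 0.517 = 1.013000.
After n steps the width is (b−a)/2^n; need (b−a)/2^n ≤ 10^-5.
So n ≥ log₂(1.013000/10^-5) = log₂(101300.0000) ≈ 16.6283.
Hence n = 17.

17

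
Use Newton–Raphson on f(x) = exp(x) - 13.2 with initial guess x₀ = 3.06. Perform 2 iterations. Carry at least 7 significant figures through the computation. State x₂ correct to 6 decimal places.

2.584931

Newton update: x ← x − f(x)/f'(x).
f'(x) = exp(x)
x_0 = 3.060000: f = 8.127557, f' = 21.327557 → x_1 = 3.060000 - (8.127557)/(21.327557) = 2.678918
x_1 = 2.678918: f = 1.369315, f' = 14.569315 → x_2 = 2.678918 - (1.369315)/(14.569315) = 2.584931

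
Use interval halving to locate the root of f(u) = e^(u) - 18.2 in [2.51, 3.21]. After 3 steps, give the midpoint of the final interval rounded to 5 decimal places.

2.90375

f(2.510000) = -5.895070, f(3.210000) = 6.579086 (opposite signs)
step 1: m = 2.860000, f(m) = -0.738473 < 0 → root in [2.860000, 3.210000]
step 2: m = 3.035000, f(m) = 2.600978 > 0 → root in [2.860000, 3.035000]
step 3: m = 2.947500, f(m) = 0.858249 > 0 → root in [2.860000, 2.947500]
Midpoint of [2.860000, 2.947500] = 2.903750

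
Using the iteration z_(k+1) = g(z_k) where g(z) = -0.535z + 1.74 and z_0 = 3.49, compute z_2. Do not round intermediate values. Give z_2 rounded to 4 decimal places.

z_1 = g(3.490000) = -0.127150
z_2 = g(-0.127150) = 1.808025

1.8080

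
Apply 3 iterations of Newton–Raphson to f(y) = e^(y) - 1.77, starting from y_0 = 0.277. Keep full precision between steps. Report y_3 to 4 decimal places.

Newton update: y ← y − f(y)/f'(y).
f'(y) = e^(y)
y_0 = 0.277000: f = -0.450834, f' = 1.319166 → y_1 = 0.277000 - (-0.450834)/(1.319166) = 0.618756
y_1 = 0.618756: f = 0.086618, f' = 1.856618 → y_2 = 0.618756 - (0.086618)/(1.856618) = 0.572103
y_2 = 0.572103: f = 0.001989, f' = 1.771989 → y_3 = 0.572103 - (0.001989)/(1.771989) = 0.570980

0.5710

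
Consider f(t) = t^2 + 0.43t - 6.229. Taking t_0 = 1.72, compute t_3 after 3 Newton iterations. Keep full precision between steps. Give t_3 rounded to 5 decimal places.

2.29004

Newton update: t ← t − f(t)/f'(t).
f'(t) = 2t + 0.43
t_0 = 1.720000: f = -2.531000, f' = 3.870000 → t_1 = 1.720000 - (-2.531000)/(3.870000) = 2.374005
t_1 = 2.374005: f = 0.427723, f' = 5.178010 → t_2 = 2.374005 - (0.427723)/(5.178010) = 2.291401
t_2 = 2.291401: f = 0.006823, f' = 5.012803 → t_3 = 2.291401 - (0.006823)/(5.012803) = 2.290040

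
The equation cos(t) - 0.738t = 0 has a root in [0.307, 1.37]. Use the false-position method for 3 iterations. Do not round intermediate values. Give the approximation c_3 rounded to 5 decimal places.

0.87145

False-position update: c = (a·f(b) − b·f(a))/(f(b) − f(a)); replace the endpoint whose sign matches f(c).
f(0.307000) = 0.726678, f(1.370000) = -0.811610
step 1: c = 0.809155, f(c) = 0.092954 > 0 → new bracket [0.809155, 1.370000]
step 2: c = 0.866788, f(c) = 0.007589 > 0 → new bracket [0.866788, 1.370000]
step 3: c = 0.871450, f(c) = 0.000588 > 0 → new bracket [0.871450, 1.370000]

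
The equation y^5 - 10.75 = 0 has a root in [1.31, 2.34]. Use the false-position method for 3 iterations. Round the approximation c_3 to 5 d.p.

f(1.310000) = -6.892051, f(2.340000) = 59.408337
step 1: c = 1.417070, f(c) = -5.035777 < 0 → new bracket [1.417070, 2.340000]
step 2: c = 1.489190, f(c) = -3.425968 < 0 → new bracket [1.489190, 2.340000]
step 3: c = 1.535579, f(c) = -2.211902 < 0 → new bracket [1.535579, 2.340000]

1.53558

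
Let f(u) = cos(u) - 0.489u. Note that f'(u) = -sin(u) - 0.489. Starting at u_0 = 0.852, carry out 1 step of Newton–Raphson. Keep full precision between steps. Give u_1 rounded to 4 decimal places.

u_0 = 0.852000: f = 0.241851, f' = -1.241599 → u_1 = 0.852000 - (0.241851)/(-1.241599) = 1.046790

1.0468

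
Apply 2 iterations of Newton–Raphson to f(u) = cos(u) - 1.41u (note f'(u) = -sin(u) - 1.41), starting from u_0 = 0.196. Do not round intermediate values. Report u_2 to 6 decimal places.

0.589933

u_0 = 0.196000: f = 0.704493, f' = -1.604747 → u_1 = 0.196000 - (0.704493)/(-1.604747) = 0.635006
u_1 = 0.635006: f = -0.090290, f' = -2.003182 → u_2 = 0.635006 - (-0.090290)/(-2.003182) = 0.589933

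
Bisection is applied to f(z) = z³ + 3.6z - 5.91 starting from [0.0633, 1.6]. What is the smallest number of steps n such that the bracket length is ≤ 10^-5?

18

Initial width b − a = 1.6 − 0.0633 = 1.536700.
After n steps the width is (b−a)/2^n; need (b−a)/2^n ≤ 10^-5.
So n ≥ log₂(1.536700/10^-5) = log₂(153670.0000) ≈ 17.2295.
Hence n = 18.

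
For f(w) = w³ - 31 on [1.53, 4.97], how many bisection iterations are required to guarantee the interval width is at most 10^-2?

9

Initial width b − a = 4.97 − 1.53 = 3.440000.
After n steps the width is (b−a)/2^n; need (b−a)/2^n ≤ 10^-2.
So n ≥ log₂(3.440000/10^-2) = log₂(344.0000) ≈ 8.4263.
Hence n = 9.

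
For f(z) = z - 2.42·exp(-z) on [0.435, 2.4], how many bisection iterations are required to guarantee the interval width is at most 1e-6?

21

Initial width b − a = 2.4 − 0.435 = 1.965000.
After n steps the width is (b−a)/2^n; need (b−a)/2^n ≤ 1e-6.
So n ≥ log₂(1.965000/1e-6) = log₂(1965000.0000) ≈ 20.9061.
Hence n = 21.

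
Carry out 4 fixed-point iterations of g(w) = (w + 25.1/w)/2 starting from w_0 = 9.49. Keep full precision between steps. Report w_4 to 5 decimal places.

w_1 = g(9.490000) = 6.067445
w_2 = g(6.067445) = 5.102138
w_3 = g(5.102138) = 5.010822
w_4 = g(5.010822) = 5.009990

5.00999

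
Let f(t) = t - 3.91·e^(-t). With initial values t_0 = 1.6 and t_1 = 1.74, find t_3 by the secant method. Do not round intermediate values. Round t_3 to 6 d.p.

1.197922

f(t_0) = 0.810585, f(t_1) = 1.053715
t_2 = 1.740000 - (1.053715)·(1.740000 - 1.600000)/(1.053715 - (0.810585)) = 1.133247; f(t_2) = -0.125718
t_3 = 1.133247 - (-0.125718)·(1.133247 - 1.740000)/(-0.125718 - (1.053715)) = 1.197922; f(t_3) = 0.017803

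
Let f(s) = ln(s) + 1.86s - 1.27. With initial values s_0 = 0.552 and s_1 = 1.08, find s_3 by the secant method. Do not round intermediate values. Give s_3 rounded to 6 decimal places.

0.800592

f(s_0) = -0.837487, f(s_1) = 0.815761
s_2 = 1.080000 - (0.815761)·(1.080000 - 0.552000)/(0.815761 - (-0.837487)) = 0.819469; f(s_2) = 0.055115
s_3 = 0.819469 - (0.055115)·(0.819469 - 1.080000)/(0.055115 - (0.815761)) = 0.800592; f(s_3) = -0.003303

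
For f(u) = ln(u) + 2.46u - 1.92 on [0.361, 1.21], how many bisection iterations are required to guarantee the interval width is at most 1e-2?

7

Initial width b − a = 1.21 − 0.361 = 0.849000.
After n steps the width is (b−a)/2^n; need (b−a)/2^n ≤ 1e-2.
So n ≥ log₂(0.849000/1e-2) = log₂(84.9000) ≈ 6.4077.
Hence n = 7.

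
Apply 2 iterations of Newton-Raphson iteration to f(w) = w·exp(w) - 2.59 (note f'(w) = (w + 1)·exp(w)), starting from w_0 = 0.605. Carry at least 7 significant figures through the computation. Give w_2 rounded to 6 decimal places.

0.988331

Newton update: w ← w − f(w)/f'(w).
w_0 = 0.605000: f = -1.482092, f' = 2.939160 → w_1 = 0.605000 - (-1.482092)/(2.939160) = 1.109257
w_1 = 1.109257: f = 0.773384, f' = 6.395490 → w_2 = 1.109257 - (0.773384)/(6.395490) = 0.988331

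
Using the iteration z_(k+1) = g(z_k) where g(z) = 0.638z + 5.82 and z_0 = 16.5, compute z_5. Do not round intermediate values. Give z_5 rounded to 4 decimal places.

z_1 = g(16.500000) = 16.347000
z_2 = g(16.347000) = 16.249386
z_3 = g(16.249386) = 16.187108
z_4 = g(16.187108) = 16.147375
z_5 = g(16.147375) = 16.122025

16.1220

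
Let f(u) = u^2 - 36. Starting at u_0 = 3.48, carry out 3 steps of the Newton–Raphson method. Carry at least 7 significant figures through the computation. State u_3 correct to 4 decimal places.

6.0003

f'(u) = 2u
u_0 = 3.480000: f = -23.889600, f' = 6.960000 → u_1 = 3.480000 - (-23.889600)/(6.960000) = 6.912414
u_1 = 6.912414: f = 11.781464, f' = 13.824828 → u_2 = 6.912414 - (11.781464)/(13.824828) = 6.060218
u_2 = 6.060218: f = 0.726238, f' = 12.120435 → u_3 = 6.060218 - (0.726238)/(12.120435) = 6.000299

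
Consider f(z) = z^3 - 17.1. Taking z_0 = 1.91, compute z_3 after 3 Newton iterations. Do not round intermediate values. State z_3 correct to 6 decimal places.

2.576517

Newton update: z ← z − f(z)/f'(z).
f'(z) = 3z^2
z_0 = 1.910000: f = -10.132129, f' = 10.944300 → z_1 = 1.910000 - (-10.132129)/(10.944300) = 2.835791
z_1 = 2.835791: f = 5.704599, f' = 24.125123 → z_2 = 2.835791 - (5.704599)/(24.125123) = 2.599332
z_2 = 2.599332: f = 0.462450, f' = 20.269575 → z_3 = 2.599332 - (0.462450)/(20.269575) = 2.576517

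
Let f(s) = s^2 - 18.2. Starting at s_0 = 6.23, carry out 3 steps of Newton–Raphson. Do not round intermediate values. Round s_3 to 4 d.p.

4.2662

f'(s) = 2s
s_0 = 6.230000: f = 20.612900, f' = 12.460000 → s_1 = 6.230000 - (20.612900)/(12.460000) = 4.575674
s_1 = 4.575674: f = 2.736794, f' = 9.151348 → s_2 = 4.575674 - (2.736794)/(9.151348) = 4.276615
s_2 = 4.276615: f = 0.089436, f' = 8.553230 → s_3 = 4.276615 - (0.089436)/(8.553230) = 4.266159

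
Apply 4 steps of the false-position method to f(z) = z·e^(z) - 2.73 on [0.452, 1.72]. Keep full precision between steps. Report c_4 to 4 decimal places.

0.9794

f(0.452000) = -2.019704, f(1.720000) = 6.875389
step 1: c = 0.739910, f(c) = -1.179337 < 0 → new bracket [0.739910, 1.720000]
step 2: c = 0.883410, f(c) = -0.592911 < 0 → new bracket [0.883410, 1.720000]
step 3: c = 0.949827, f(c) = -0.274446 < 0 → new bracket [0.949827, 1.720000]
step 4: c = 0.979390, f(c) = -0.122047 < 0 → new bracket [0.979390, 1.720000]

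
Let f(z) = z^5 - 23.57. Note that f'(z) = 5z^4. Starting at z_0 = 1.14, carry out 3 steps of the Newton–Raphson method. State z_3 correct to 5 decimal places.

z_0 = 1.140000: f = -21.644585, f' = 8.444801 → z_1 = 1.140000 - (-21.644585)/(8.444801) = 3.703066
z_1 = 3.703066: f = 672.747826, f' = 940.190839 → z_2 = 3.703066 - (672.747826)/(940.190839) = 2.987523
z_2 = 2.987523: f = 214.418482, f' = 398.304080 → z_3 = 2.987523 - (214.418482)/(398.304080) = 2.449194

2.44919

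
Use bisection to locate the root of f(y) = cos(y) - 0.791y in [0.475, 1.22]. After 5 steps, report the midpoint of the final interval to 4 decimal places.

0.8359

f(0.475000) = 0.513568, f(1.220000) = -0.621374 (opposite signs)
step 1: m = 0.847500, f(m) = -0.008513 < 0 → root in [0.475000, 0.847500]
step 2: m = 0.661250, f(m) = 0.266176 > 0 → root in [0.661250, 0.847500]
step 3: m = 0.754375, f(m) = 0.131989 > 0 → root in [0.754375, 0.847500]
step 4: m = 0.800937, f(m) = 0.062492 > 0 → root in [0.800937, 0.847500]
step 5: m = 0.824219, f(m) = 0.027174 > 0 → root in [0.824219, 0.847500]
Midpoint of [0.824219, 0.847500] = 0.835859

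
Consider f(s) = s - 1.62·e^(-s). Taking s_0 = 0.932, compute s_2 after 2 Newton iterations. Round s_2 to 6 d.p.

0.758638

f'(s) = 1 + 1.62·e^(-s)
s_0 = 0.932000: f = 0.294100, f' = 1.637900 → s_1 = 0.932000 - (0.294100)/(1.637900) = 0.752441
s_1 = 0.752441: f = -0.010928, f' = 1.763368 → s_2 = 0.752441 - (-0.010928)/(1.763368) = 0.758638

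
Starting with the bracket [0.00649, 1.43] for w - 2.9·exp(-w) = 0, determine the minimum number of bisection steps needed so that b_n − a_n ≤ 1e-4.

Initial width b − a = 1.43 − 0.00649 = 1.423510.
After n steps the width is (b−a)/2^n; need (b−a)/2^n ≤ 1e-4.
So n ≥ log₂(1.423510/1e-4) = log₂(14235.1000) ≈ 13.7972.
Hence n = 14.

14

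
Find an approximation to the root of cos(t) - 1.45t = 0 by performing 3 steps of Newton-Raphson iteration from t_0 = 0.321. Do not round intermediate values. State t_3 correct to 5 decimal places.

f'(t) = -sin(t) - 1.45
t_0 = 0.321000: f = 0.483470, f' = -1.765516 → t_1 = 0.321000 - (0.483470)/(-1.765516) = 0.594841
t_1 = 0.594841: f = -0.034282, f' = -2.010377 → t_2 = 0.594841 - (-0.034282)/(-2.010377) = 0.577789
t_2 = 0.577789: f = -0.000121, f' = -1.996173 → t_3 = 0.577789 - (-0.000121)/(-1.996173) = 0.577728

0.57773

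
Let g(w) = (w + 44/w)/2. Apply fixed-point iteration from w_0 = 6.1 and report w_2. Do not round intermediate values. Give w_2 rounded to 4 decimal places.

w_1 = g(6.100000) = 6.656557
w_2 = g(6.656557) = 6.633290

6.6333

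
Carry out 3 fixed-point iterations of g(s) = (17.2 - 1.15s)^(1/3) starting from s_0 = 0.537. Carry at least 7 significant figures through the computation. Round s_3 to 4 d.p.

2.4335

s_1 = g(0.537000) = 2.550055
s_2 = g(2.550055) = 2.425392
s_3 = g(2.425392) = 2.433489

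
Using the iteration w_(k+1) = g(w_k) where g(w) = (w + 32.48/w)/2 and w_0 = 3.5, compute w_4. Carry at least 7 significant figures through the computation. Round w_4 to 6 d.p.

w_1 = g(3.500000) = 6.390000
w_2 = g(6.390000) = 5.736471
w_3 = g(5.736471) = 5.699244
w_4 = g(5.699244) = 5.699123

5.699123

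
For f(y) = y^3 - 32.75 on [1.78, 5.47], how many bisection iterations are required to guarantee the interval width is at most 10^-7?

Initial width b − a = 5.47 − 1.78 = 3.690000.
After n steps the width is (b−a)/2^n; need (b−a)/2^n ≤ 10^-7.
So n ≥ log₂(3.690000/10^-7) = log₂(36900000.0000) ≈ 25.1371.
Hence n = 26.

26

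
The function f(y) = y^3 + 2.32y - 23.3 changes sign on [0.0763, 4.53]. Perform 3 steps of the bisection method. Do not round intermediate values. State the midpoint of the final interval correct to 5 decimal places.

f(0.076300) = -23.122540, f(4.530000) = 80.169277 (opposite signs)
step 1: m = 2.303150, f(m) = -5.739633 < 0 → root in [2.303150, 4.530000]
step 2: m = 3.416575, f(m) = 24.508082 > 0 → root in [2.303150, 3.416575]
step 3: m = 2.859863, f(m) = 6.725163 > 0 → root in [2.303150, 2.859863]
Midpoint of [2.303150, 2.859863] = 2.581506

2.58151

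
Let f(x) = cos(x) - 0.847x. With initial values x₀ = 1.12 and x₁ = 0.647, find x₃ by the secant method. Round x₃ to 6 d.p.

f(x_0) = -0.512958, f(x_1) = 0.249887
x_2 = 0.647000 - (0.249887)·(0.647000 - 1.120000)/(0.249887 - (-0.512958)) = 0.801942; f(x_2) = 0.016068
x_3 = 0.801942 - (0.016068)·(0.801942 - 0.647000)/(0.016068 - (0.249887)) = 0.812589; f(x_3) = -0.000642

0.812589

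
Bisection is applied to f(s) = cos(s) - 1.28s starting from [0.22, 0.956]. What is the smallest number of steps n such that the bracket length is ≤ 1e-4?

13

Initial width b − a = 0.956 − 0.22 = 0.736000.
After n steps the width is (b−a)/2^n; need (b−a)/2^n ≤ 1e-4.
So n ≥ log₂(0.736000/1e-4) = log₂(7360.0000) ≈ 12.8455.
Hence n = 13.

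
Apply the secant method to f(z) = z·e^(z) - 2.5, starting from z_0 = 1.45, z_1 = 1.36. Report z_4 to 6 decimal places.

0.961114

f(z_0) = 3.681516, f(z_1) = 2.798823
z_2 = 1.360000 - (2.798823)·(1.360000 - 1.450000)/(2.798823 - (3.681516)) = 1.074630; f(z_2) = 0.647494
z_3 = 1.074630 - (0.647494)·(1.074630 - 1.360000)/(0.647494 - (2.798823)) = 0.988741; f(z_3) = 0.157587
z_4 = 0.988741 - (0.157587)·(0.988741 - 1.074630)/(0.157587 - (0.647494)) = 0.961114; f(z_4) = 0.012934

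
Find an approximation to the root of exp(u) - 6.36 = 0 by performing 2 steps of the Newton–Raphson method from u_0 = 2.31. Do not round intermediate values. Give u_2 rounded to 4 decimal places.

1.8541

Newton update: u ← u − f(u)/f'(u).
f'(u) = exp(u)
u_0 = 2.310000: f = 3.714425, f' = 10.074425 → u_1 = 2.310000 - (3.714425)/(10.074425) = 1.941302
u_1 = 1.941302: f = 0.607814, f' = 6.967814 → u_2 = 1.941302 - (0.607814)/(6.967814) = 1.854070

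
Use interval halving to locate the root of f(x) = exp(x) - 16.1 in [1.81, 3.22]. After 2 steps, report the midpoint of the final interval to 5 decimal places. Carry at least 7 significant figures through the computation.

f(1.810000) = -9.989553, f(3.220000) = 8.928120 (opposite signs)
step 1: m = 2.515000, f(m) = -3.733391 < 0 → root in [2.515000, 3.220000]
step 2: m = 2.867500, f(m) = 1.492981 > 0 → root in [2.515000, 2.867500]
Midpoint of [2.515000, 2.867500] = 2.691250

2.69125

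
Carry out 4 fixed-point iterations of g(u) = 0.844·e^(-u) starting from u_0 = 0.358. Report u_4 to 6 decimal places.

0.497458

u_1 = g(0.358000) = 0.590018
u_2 = g(0.590018) = 0.467844
u_3 = g(0.467844) = 0.528640
u_4 = g(0.528640) = 0.497458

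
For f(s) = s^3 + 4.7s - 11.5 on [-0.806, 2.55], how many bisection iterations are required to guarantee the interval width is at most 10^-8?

Initial width b − a = 2.55 − -0.806 = 3.356000.
After n steps the width is (b−a)/2^n; need (b−a)/2^n ≤ 10^-8.
So n ≥ log₂(3.356000/10^-8) = log₂(335600000.0000) ≈ 28.3222.
Hence n = 29.

29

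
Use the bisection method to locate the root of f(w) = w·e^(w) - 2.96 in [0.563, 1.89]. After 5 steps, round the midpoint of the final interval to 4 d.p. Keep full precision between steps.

f(0.563000) = -1.971410, f(1.890000) = 9.550607 (opposite signs)
step 1: m = 1.226500, f(m) = 1.221477 > 0 → root in [0.563000, 1.226500]
step 2: m = 0.894750, f(m) = -0.770794 < 0 → root in [0.894750, 1.226500]
step 3: m = 1.060625, f(m) = 0.103271 > 0 → root in [0.894750, 1.060625]
step 4: m = 0.977687, f(m) = -0.361012 < 0 → root in [0.977687, 1.060625]
step 5: m = 1.019156, f(m) = -0.136065 < 0 → root in [1.019156, 1.060625]
Midpoint of [1.019156, 1.060625] = 1.039891

1.0399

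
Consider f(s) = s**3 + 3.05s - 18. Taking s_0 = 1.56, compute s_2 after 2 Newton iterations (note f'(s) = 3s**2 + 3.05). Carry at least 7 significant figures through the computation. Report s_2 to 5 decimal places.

2.25483

s_0 = 1.560000: f = -9.445584, f' = 10.350800 → s_1 = 1.560000 - (-9.445584)/(10.350800) = 2.472546
s_1 = 2.472546: f = 4.657141, f' = 21.390455 → s_2 = 2.472546 - (4.657141)/(21.390455) = 2.254826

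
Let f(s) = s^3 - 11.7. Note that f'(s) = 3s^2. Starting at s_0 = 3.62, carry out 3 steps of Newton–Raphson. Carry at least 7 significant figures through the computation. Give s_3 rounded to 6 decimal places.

Newton update: s ← s − f(s)/f'(s).
s_0 = 3.620000: f = 35.737928, f' = 39.313200 → s_1 = 3.620000 - (35.737928)/(39.313200) = 2.710943
s_1 = 2.710943: f = 8.223301, f' = 22.047641 → s_2 = 2.710943 - (8.223301)/(22.047641) = 2.337965
s_2 = 2.337965: f = 1.079497, f' = 16.398235 → s_3 = 2.337965 - (1.079497)/(16.398235) = 2.272134

2.272134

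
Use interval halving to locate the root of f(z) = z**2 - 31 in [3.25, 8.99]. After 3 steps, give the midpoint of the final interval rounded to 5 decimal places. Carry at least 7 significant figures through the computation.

5.76125

f(3.250000) = -20.437500, f(8.990000) = 49.820100 (opposite signs)
step 1: m = 6.120000, f(m) = 6.454400 > 0 → root in [3.250000, 6.120000]
step 2: m = 4.685000, f(m) = -9.050775 < 0 → root in [4.685000, 6.120000]
step 3: m = 5.402500, f(m) = -1.812994 < 0 → root in [5.402500, 6.120000]
Midpoint of [5.402500, 6.120000] = 5.761250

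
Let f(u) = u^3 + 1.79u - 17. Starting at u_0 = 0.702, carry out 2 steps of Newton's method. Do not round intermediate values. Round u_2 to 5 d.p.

Newton update: u ← u − f(u)/f'(u).
f'(u) = 3u^2 + 1.79
u_0 = 0.702000: f = -15.397472, f' = 3.268412 → u_1 = 0.702000 - (-15.397472)/(3.268412) = 5.412995
u_1 = 5.412995: f = 151.292774, f' = 89.691535 → u_2 = 5.412995 - (151.292774)/(89.691535) = 3.726183

3.72618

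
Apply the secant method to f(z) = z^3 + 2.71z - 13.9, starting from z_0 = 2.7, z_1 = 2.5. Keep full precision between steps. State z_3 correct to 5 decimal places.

f(z_0) = 13.100000, f(z_1) = 8.500000
z_2 = 2.500000 - (8.500000)·(2.500000 - 2.700000)/(8.500000 - (13.100000)) = 2.130435; f(z_2) = 1.542994
z_3 = 2.130435 - (1.542994)·(2.130435 - 2.500000)/(1.542994 - (8.500000)) = 2.048469; f(z_3) = 0.247187

2.04847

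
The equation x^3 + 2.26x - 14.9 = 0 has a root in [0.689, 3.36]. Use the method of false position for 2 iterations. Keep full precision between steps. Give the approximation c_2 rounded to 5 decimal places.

1.88389

f(0.689000) = -13.015777, f(3.360000) = 30.626656
step 1: c = 1.485590, f(c) = -8.263900 < 0 → new bracket [1.485590, 3.360000]
step 2: c = 1.883886, f(c) = -3.956458 < 0 → new bracket [1.883886, 3.360000]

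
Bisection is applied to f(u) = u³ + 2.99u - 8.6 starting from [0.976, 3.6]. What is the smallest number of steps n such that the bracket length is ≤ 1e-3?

Initial width b − a = 3.6 − 0.976 = 2.624000.
After n steps the width is (b−a)/2^n; need (b−a)/2^n ≤ 1e-3.
So n ≥ log₂(2.624000/1e-3) = log₂(2624.0000) ≈ 11.3576.
Hence n = 12.

12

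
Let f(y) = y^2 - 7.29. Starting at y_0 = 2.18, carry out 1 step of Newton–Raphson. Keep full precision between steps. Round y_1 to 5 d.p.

2.76202

Newton update: y ← y − f(y)/f'(y).
f'(y) = 2y
y_0 = 2.180000: f = -2.537600, f' = 4.360000 → y_1 = 2.180000 - (-2.537600)/(4.360000) = 2.762018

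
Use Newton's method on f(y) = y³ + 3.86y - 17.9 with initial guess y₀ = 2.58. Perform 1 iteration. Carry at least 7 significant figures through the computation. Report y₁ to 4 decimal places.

2.1926

f'(y) = 3y² + 3.86
y_0 = 2.580000: f = 9.232312, f' = 23.829200 → y_1 = 2.580000 - (9.232312)/(23.829200) = 2.192563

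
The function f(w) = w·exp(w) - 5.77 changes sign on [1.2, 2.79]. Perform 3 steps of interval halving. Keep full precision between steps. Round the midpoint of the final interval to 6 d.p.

f(1.200000) = -1.785860, f(2.790000) = 39.654045 (opposite signs)
step 1: m = 1.995000, f(m) = 8.897645 > 0 → root in [1.200000, 1.995000]
step 2: m = 1.597500, f(m) = 2.122713 > 0 → root in [1.200000, 1.597500]
step 3: m = 1.398750, f(m) = -0.104875 < 0 → root in [1.398750, 1.597500]
Midpoint of [1.398750, 1.597500] = 1.498125

1.498125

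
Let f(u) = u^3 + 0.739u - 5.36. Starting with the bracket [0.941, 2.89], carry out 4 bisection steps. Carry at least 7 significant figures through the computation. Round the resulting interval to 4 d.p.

[1.5501, 1.6719]

f(0.941000) = -3.831363, f(2.890000) = 20.913279 (opposite signs)
step 1: m = 1.915500, f(m) = 3.083793 > 0 → root in [0.941000, 1.915500]
step 2: m = 1.428250, f(m) = -1.391039 < 0 → root in [1.428250, 1.915500]
step 3: m = 1.671875, f(m) = 0.548684 > 0 → root in [1.428250, 1.671875]
step 4: m = 1.550063, f(m) = -0.490178 < 0 → root in [1.550063, 1.671875]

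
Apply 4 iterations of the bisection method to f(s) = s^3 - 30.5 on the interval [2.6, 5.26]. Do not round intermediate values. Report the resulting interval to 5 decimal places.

f(2.600000) = -12.924000, f(5.260000) = 115.031576 (opposite signs)
step 1: m = 3.930000, f(m) = 30.198457 > 0 → root in [2.600000, 3.930000]
step 2: m = 3.265000, f(m) = 4.305635 > 0 → root in [2.600000, 3.265000]
step 3: m = 2.932500, f(m) = -5.281801 < 0 → root in [2.932500, 3.265000]
step 4: m = 3.098750, f(m) = -0.745023 < 0 → root in [3.098750, 3.265000]

[3.09875, 3.26500]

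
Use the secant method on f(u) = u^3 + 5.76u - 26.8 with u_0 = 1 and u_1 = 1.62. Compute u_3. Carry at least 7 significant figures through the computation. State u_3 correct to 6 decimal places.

f(u_0) = -20.040000, f(u_1) = -13.217272
u_2 = 1.620000 - (-13.217272)·(1.620000 - 1.000000)/(-13.217272 - (-20.040000)) = 2.821090; f(u_2) = 11.901253
u_3 = 2.821090 - (11.901253)·(2.821090 - 1.620000)/(11.901253 - (-13.217272)) = 2.252009; f(u_3) = -2.407268

2.252009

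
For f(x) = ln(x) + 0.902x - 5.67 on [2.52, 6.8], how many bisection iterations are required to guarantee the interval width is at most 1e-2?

Initial width b − a = 6.8 − 2.52 = 4.280000.
After n steps the width is (b−a)/2^n; need (b−a)/2^n ≤ 1e-2.
So n ≥ log₂(4.280000/1e-2) = log₂(428.0000) ≈ 8.7415.
Hence n = 9.

9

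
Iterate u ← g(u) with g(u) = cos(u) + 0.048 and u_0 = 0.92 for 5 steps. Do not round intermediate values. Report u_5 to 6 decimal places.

u_1 = g(0.920000) = 0.653820
u_2 = g(0.653820) = 0.841766
u_3 = g(0.841766) = 0.714147
u_4 = g(0.714147) = 0.803652
u_5 = g(0.803652) = 0.742082

0.742082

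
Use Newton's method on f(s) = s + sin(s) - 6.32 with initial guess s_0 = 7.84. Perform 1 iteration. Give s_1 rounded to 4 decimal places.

Newton update: s ← s − f(s)/f'(s).
f'(s) = 1 + cos(s)
s_0 = 7.840000: f = 2.519902, f' = 1.013981 → s_1 = 7.840000 - (2.519902)/(1.013981) = 5.354843

5.3548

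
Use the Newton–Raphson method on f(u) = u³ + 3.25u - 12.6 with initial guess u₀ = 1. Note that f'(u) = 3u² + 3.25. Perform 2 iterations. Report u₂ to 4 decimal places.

1.9416

Newton update: u ← u − f(u)/f'(u).
u_0 = 1.000000: f = -8.350000, f' = 6.250000 → u_1 = 1.000000 - (-8.350000)/(6.250000) = 2.336000
u_1 = 2.336000: f = 7.739309, f' = 19.620688 → u_2 = 2.336000 - (7.739309)/(19.620688) = 1.941554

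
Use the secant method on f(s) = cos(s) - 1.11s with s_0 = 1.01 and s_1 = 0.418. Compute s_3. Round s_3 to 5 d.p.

f(s_0) = -0.589239, f(s_1) = 0.449923
s_2 = 0.418000 - (0.449923)·(0.418000 - 1.010000)/(0.449923 - (-0.589239)) = 0.674316; f(s_2) = 0.032643
s_3 = 0.674316 - (0.032643)·(0.674316 - 0.418000)/(0.032643 - (0.449923)) = 0.694367; f(s_3) = -0.002289

0.69437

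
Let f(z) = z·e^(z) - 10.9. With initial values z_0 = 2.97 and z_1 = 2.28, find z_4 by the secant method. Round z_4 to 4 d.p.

Secant update: z_(k+1) = z_k − f(z_k)·(z_k − z_(k-1))/(f(z_k) − f(z_(k-1))).
f(z_0) = 46.991001, f(z_1) = 11.390831
z_2 = 2.280000 - (11.390831)·(2.280000 - 2.970000)/(11.390831 - (46.991001)) = 2.059224; f(z_2) = 5.244070
z_3 = 2.059224 - (5.244070)·(2.059224 - 2.280000)/(5.244070 - (11.390831)) = 1.870870; f(z_3) = 1.249322
z_4 = 1.870870 - (1.249322)·(1.870870 - 2.059224)/(1.249322 - (5.244070)) = 1.811964; f(z_4) = 0.193675

1.8120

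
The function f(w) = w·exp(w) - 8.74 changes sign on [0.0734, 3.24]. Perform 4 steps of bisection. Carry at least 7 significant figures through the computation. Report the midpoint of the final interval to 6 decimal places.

f(0.073400) = -8.661010, f(3.240000) = 73.989258 (opposite signs)
step 1: m = 1.656700, f(m) = -0.055606 < 0 → root in [1.656700, 3.240000]
step 2: m = 2.448350, f(m) = 19.585553 > 0 → root in [1.656700, 2.448350]
step 3: m = 2.052525, f(m) = 7.244120 > 0 → root in [1.656700, 2.052525]
step 4: m = 1.854612, f(m) = 3.109531 > 0 → root in [1.656700, 1.854612]
Midpoint of [1.656700, 1.854612] = 1.755656

1.755656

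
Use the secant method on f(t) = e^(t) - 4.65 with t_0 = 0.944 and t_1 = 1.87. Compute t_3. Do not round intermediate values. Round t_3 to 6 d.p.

1.520685

f(t_0) = -2.079758, f(t_1) = 1.838296
t_2 = 1.870000 - (1.838296)·(1.870000 - 0.944000)/(1.838296 - (-2.079758)) = 1.435534; f(t_2) = -0.448113
t_3 = 1.435534 - (-0.448113)·(1.435534 - 1.870000)/(-0.448113 - (1.838296)) = 1.520685; f(t_3) = -0.074643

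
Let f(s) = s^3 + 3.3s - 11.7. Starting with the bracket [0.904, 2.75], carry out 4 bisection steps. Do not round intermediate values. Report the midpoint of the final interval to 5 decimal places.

1.76931

f(0.904000) = -7.978037, f(2.750000) = 18.171875 (opposite signs)
step 1: m = 1.827000, f(m) = 0.427496 > 0 → root in [0.904000, 1.827000]
step 2: m = 1.365500, f(m) = -4.647752 < 0 → root in [1.365500, 1.827000]
step 3: m = 1.596250, f(m) = -2.365108 < 0 → root in [1.596250, 1.827000]
step 4: m = 1.711625, f(m) = -1.037158 < 0 → root in [1.711625, 1.827000]
Midpoint of [1.711625, 1.827000] = 1.769312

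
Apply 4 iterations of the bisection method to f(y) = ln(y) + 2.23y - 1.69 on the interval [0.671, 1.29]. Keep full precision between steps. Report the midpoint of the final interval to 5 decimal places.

f(0.671000) = -0.592656, f(1.290000) = 1.441342 (opposite signs)
step 1: m = 0.980500, f(m) = 0.476822 > 0 → root in [0.671000, 0.980500]
step 2: m = 0.825750, f(m) = -0.040041 < 0 → root in [0.825750, 0.980500]
step 3: m = 0.903125, f(m) = 0.222074 > 0 → root in [0.825750, 0.903125]
step 4: m = 0.864437, f(m) = 0.092019 > 0 → root in [0.825750, 0.864437]
Midpoint of [0.825750, 0.864437] = 0.845094

0.84509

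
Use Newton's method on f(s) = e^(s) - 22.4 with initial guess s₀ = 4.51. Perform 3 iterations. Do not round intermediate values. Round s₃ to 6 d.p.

f'(s) = e^(s)
s_0 = 4.510000: f = 68.521819, f' = 90.921819 → s_1 = 4.510000 - (68.521819)/(90.921819) = 3.756366
s_1 = 3.756366: f = 20.392614, f' = 42.792614 → s_2 = 3.756366 - (20.392614)/(42.792614) = 3.279820
s_2 = 3.279820: f = 4.170998, f' = 26.570998 → s_3 = 3.279820 - (4.170998)/(26.570998) = 3.122845

3.122845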